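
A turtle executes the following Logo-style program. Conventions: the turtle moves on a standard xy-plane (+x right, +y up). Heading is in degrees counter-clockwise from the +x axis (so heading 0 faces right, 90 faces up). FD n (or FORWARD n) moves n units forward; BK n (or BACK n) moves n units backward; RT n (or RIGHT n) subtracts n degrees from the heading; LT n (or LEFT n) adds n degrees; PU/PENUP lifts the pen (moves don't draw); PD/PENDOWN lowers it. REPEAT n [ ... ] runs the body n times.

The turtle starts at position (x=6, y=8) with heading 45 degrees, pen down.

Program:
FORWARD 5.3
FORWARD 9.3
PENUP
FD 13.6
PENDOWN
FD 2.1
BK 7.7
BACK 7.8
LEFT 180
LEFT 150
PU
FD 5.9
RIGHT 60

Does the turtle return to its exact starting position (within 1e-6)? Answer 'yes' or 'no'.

Executing turtle program step by step:
Start: pos=(6,8), heading=45, pen down
FD 5.3: (6,8) -> (9.748,11.748) [heading=45, draw]
FD 9.3: (9.748,11.748) -> (16.324,18.324) [heading=45, draw]
PU: pen up
FD 13.6: (16.324,18.324) -> (25.94,27.94) [heading=45, move]
PD: pen down
FD 2.1: (25.94,27.94) -> (27.425,29.425) [heading=45, draw]
BK 7.7: (27.425,29.425) -> (21.981,23.981) [heading=45, draw]
BK 7.8: (21.981,23.981) -> (16.465,18.465) [heading=45, draw]
LT 180: heading 45 -> 225
LT 150: heading 225 -> 15
PU: pen up
FD 5.9: (16.465,18.465) -> (22.164,19.992) [heading=15, move]
RT 60: heading 15 -> 315
Final: pos=(22.164,19.992), heading=315, 5 segment(s) drawn

Start position: (6, 8)
Final position: (22.164, 19.992)
Distance = 20.127; >= 1e-6 -> NOT closed

Answer: no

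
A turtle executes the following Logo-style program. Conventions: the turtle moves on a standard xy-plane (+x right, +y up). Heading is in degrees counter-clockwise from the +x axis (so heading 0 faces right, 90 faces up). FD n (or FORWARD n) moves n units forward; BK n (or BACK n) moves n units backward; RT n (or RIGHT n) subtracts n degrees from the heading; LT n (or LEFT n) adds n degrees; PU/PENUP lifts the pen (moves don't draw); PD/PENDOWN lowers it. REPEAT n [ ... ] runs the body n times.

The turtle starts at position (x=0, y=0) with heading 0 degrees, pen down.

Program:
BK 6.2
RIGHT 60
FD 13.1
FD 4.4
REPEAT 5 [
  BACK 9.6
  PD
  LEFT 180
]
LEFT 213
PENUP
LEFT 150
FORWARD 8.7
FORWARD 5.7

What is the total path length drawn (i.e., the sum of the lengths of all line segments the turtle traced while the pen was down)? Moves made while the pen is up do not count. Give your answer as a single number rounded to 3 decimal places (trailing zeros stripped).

Answer: 71.7

Derivation:
Executing turtle program step by step:
Start: pos=(0,0), heading=0, pen down
BK 6.2: (0,0) -> (-6.2,0) [heading=0, draw]
RT 60: heading 0 -> 300
FD 13.1: (-6.2,0) -> (0.35,-11.345) [heading=300, draw]
FD 4.4: (0.35,-11.345) -> (2.55,-15.155) [heading=300, draw]
REPEAT 5 [
  -- iteration 1/5 --
  BK 9.6: (2.55,-15.155) -> (-2.25,-6.842) [heading=300, draw]
  PD: pen down
  LT 180: heading 300 -> 120
  -- iteration 2/5 --
  BK 9.6: (-2.25,-6.842) -> (2.55,-15.155) [heading=120, draw]
  PD: pen down
  LT 180: heading 120 -> 300
  -- iteration 3/5 --
  BK 9.6: (2.55,-15.155) -> (-2.25,-6.842) [heading=300, draw]
  PD: pen down
  LT 180: heading 300 -> 120
  -- iteration 4/5 --
  BK 9.6: (-2.25,-6.842) -> (2.55,-15.155) [heading=120, draw]
  PD: pen down
  LT 180: heading 120 -> 300
  -- iteration 5/5 --
  BK 9.6: (2.55,-15.155) -> (-2.25,-6.842) [heading=300, draw]
  PD: pen down
  LT 180: heading 300 -> 120
]
LT 213: heading 120 -> 333
PU: pen up
LT 150: heading 333 -> 123
FD 8.7: (-2.25,-6.842) -> (-6.988,0.455) [heading=123, move]
FD 5.7: (-6.988,0.455) -> (-10.093,5.235) [heading=123, move]
Final: pos=(-10.093,5.235), heading=123, 8 segment(s) drawn

Segment lengths:
  seg 1: (0,0) -> (-6.2,0), length = 6.2
  seg 2: (-6.2,0) -> (0.35,-11.345), length = 13.1
  seg 3: (0.35,-11.345) -> (2.55,-15.155), length = 4.4
  seg 4: (2.55,-15.155) -> (-2.25,-6.842), length = 9.6
  seg 5: (-2.25,-6.842) -> (2.55,-15.155), length = 9.6
  seg 6: (2.55,-15.155) -> (-2.25,-6.842), length = 9.6
  seg 7: (-2.25,-6.842) -> (2.55,-15.155), length = 9.6
  seg 8: (2.55,-15.155) -> (-2.25,-6.842), length = 9.6
Total = 71.7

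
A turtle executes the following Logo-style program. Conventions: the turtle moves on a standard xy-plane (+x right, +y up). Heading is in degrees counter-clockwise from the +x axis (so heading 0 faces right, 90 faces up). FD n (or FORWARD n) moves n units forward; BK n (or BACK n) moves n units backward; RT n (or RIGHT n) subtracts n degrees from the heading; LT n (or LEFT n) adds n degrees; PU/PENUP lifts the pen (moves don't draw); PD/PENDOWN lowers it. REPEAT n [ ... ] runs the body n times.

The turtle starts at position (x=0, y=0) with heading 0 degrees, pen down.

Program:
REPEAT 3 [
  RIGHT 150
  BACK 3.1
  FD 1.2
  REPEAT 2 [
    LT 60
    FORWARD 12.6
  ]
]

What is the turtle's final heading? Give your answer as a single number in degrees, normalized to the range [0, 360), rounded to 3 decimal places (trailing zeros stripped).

Executing turtle program step by step:
Start: pos=(0,0), heading=0, pen down
REPEAT 3 [
  -- iteration 1/3 --
  RT 150: heading 0 -> 210
  BK 3.1: (0,0) -> (2.685,1.55) [heading=210, draw]
  FD 1.2: (2.685,1.55) -> (1.645,0.95) [heading=210, draw]
  REPEAT 2 [
    -- iteration 1/2 --
    LT 60: heading 210 -> 270
    FD 12.6: (1.645,0.95) -> (1.645,-11.65) [heading=270, draw]
    -- iteration 2/2 --
    LT 60: heading 270 -> 330
    FD 12.6: (1.645,-11.65) -> (12.557,-17.95) [heading=330, draw]
  ]
  -- iteration 2/3 --
  RT 150: heading 330 -> 180
  BK 3.1: (12.557,-17.95) -> (15.657,-17.95) [heading=180, draw]
  FD 1.2: (15.657,-17.95) -> (14.457,-17.95) [heading=180, draw]
  REPEAT 2 [
    -- iteration 1/2 --
    LT 60: heading 180 -> 240
    FD 12.6: (14.457,-17.95) -> (8.157,-28.862) [heading=240, draw]
    -- iteration 2/2 --
    LT 60: heading 240 -> 300
    FD 12.6: (8.157,-28.862) -> (14.457,-39.774) [heading=300, draw]
  ]
  -- iteration 3/3 --
  RT 150: heading 300 -> 150
  BK 3.1: (14.457,-39.774) -> (17.142,-41.324) [heading=150, draw]
  FD 1.2: (17.142,-41.324) -> (16.103,-40.724) [heading=150, draw]
  REPEAT 2 [
    -- iteration 1/2 --
    LT 60: heading 150 -> 210
    FD 12.6: (16.103,-40.724) -> (5.191,-47.024) [heading=210, draw]
    -- iteration 2/2 --
    LT 60: heading 210 -> 270
    FD 12.6: (5.191,-47.024) -> (5.191,-59.624) [heading=270, draw]
  ]
]
Final: pos=(5.191,-59.624), heading=270, 12 segment(s) drawn

Answer: 270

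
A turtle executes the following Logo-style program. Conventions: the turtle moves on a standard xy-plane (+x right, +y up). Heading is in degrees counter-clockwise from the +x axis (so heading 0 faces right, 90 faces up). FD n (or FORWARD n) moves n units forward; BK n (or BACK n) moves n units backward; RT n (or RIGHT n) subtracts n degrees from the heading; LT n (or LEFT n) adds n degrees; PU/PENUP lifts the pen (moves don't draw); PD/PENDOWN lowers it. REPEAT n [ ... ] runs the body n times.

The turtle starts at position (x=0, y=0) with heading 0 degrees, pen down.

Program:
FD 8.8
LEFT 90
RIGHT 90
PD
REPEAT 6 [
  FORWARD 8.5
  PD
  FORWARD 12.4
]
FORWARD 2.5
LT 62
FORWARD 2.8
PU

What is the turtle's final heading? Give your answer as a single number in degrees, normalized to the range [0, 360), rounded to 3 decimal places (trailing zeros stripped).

Answer: 62

Derivation:
Executing turtle program step by step:
Start: pos=(0,0), heading=0, pen down
FD 8.8: (0,0) -> (8.8,0) [heading=0, draw]
LT 90: heading 0 -> 90
RT 90: heading 90 -> 0
PD: pen down
REPEAT 6 [
  -- iteration 1/6 --
  FD 8.5: (8.8,0) -> (17.3,0) [heading=0, draw]
  PD: pen down
  FD 12.4: (17.3,0) -> (29.7,0) [heading=0, draw]
  -- iteration 2/6 --
  FD 8.5: (29.7,0) -> (38.2,0) [heading=0, draw]
  PD: pen down
  FD 12.4: (38.2,0) -> (50.6,0) [heading=0, draw]
  -- iteration 3/6 --
  FD 8.5: (50.6,0) -> (59.1,0) [heading=0, draw]
  PD: pen down
  FD 12.4: (59.1,0) -> (71.5,0) [heading=0, draw]
  -- iteration 4/6 --
  FD 8.5: (71.5,0) -> (80,0) [heading=0, draw]
  PD: pen down
  FD 12.4: (80,0) -> (92.4,0) [heading=0, draw]
  -- iteration 5/6 --
  FD 8.5: (92.4,0) -> (100.9,0) [heading=0, draw]
  PD: pen down
  FD 12.4: (100.9,0) -> (113.3,0) [heading=0, draw]
  -- iteration 6/6 --
  FD 8.5: (113.3,0) -> (121.8,0) [heading=0, draw]
  PD: pen down
  FD 12.4: (121.8,0) -> (134.2,0) [heading=0, draw]
]
FD 2.5: (134.2,0) -> (136.7,0) [heading=0, draw]
LT 62: heading 0 -> 62
FD 2.8: (136.7,0) -> (138.015,2.472) [heading=62, draw]
PU: pen up
Final: pos=(138.015,2.472), heading=62, 15 segment(s) drawn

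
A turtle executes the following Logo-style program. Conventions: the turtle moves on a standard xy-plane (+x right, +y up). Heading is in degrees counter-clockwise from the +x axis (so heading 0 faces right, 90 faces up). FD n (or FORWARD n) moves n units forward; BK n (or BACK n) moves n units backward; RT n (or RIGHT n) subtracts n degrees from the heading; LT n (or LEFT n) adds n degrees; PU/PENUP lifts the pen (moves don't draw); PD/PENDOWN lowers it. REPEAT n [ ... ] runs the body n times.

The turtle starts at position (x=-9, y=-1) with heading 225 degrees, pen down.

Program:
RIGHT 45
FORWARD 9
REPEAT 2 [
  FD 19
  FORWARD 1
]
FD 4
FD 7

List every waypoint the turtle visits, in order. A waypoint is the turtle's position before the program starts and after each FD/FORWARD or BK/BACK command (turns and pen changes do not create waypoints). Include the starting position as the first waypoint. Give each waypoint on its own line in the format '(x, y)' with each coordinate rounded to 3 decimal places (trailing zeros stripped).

Answer: (-9, -1)
(-18, -1)
(-37, -1)
(-38, -1)
(-57, -1)
(-58, -1)
(-62, -1)
(-69, -1)

Derivation:
Executing turtle program step by step:
Start: pos=(-9,-1), heading=225, pen down
RT 45: heading 225 -> 180
FD 9: (-9,-1) -> (-18,-1) [heading=180, draw]
REPEAT 2 [
  -- iteration 1/2 --
  FD 19: (-18,-1) -> (-37,-1) [heading=180, draw]
  FD 1: (-37,-1) -> (-38,-1) [heading=180, draw]
  -- iteration 2/2 --
  FD 19: (-38,-1) -> (-57,-1) [heading=180, draw]
  FD 1: (-57,-1) -> (-58,-1) [heading=180, draw]
]
FD 4: (-58,-1) -> (-62,-1) [heading=180, draw]
FD 7: (-62,-1) -> (-69,-1) [heading=180, draw]
Final: pos=(-69,-1), heading=180, 7 segment(s) drawn
Waypoints (8 total):
(-9, -1)
(-18, -1)
(-37, -1)
(-38, -1)
(-57, -1)
(-58, -1)
(-62, -1)
(-69, -1)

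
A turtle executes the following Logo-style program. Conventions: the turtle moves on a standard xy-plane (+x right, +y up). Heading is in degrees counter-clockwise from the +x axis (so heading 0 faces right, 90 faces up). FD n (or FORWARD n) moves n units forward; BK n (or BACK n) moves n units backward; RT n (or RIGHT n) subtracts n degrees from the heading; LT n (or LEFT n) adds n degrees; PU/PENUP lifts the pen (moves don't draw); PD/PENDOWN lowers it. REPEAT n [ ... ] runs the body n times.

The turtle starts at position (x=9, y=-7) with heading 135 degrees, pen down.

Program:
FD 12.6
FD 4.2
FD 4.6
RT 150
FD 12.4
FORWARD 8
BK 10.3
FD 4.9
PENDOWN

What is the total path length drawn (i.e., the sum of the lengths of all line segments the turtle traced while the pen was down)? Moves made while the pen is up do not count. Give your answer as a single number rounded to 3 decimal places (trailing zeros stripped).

Executing turtle program step by step:
Start: pos=(9,-7), heading=135, pen down
FD 12.6: (9,-7) -> (0.09,1.91) [heading=135, draw]
FD 4.2: (0.09,1.91) -> (-2.879,4.879) [heading=135, draw]
FD 4.6: (-2.879,4.879) -> (-6.132,8.132) [heading=135, draw]
RT 150: heading 135 -> 345
FD 12.4: (-6.132,8.132) -> (5.845,4.923) [heading=345, draw]
FD 8: (5.845,4.923) -> (13.573,2.852) [heading=345, draw]
BK 10.3: (13.573,2.852) -> (3.624,5.518) [heading=345, draw]
FD 4.9: (3.624,5.518) -> (8.357,4.25) [heading=345, draw]
PD: pen down
Final: pos=(8.357,4.25), heading=345, 7 segment(s) drawn

Segment lengths:
  seg 1: (9,-7) -> (0.09,1.91), length = 12.6
  seg 2: (0.09,1.91) -> (-2.879,4.879), length = 4.2
  seg 3: (-2.879,4.879) -> (-6.132,8.132), length = 4.6
  seg 4: (-6.132,8.132) -> (5.845,4.923), length = 12.4
  seg 5: (5.845,4.923) -> (13.573,2.852), length = 8
  seg 6: (13.573,2.852) -> (3.624,5.518), length = 10.3
  seg 7: (3.624,5.518) -> (8.357,4.25), length = 4.9
Total = 57

Answer: 57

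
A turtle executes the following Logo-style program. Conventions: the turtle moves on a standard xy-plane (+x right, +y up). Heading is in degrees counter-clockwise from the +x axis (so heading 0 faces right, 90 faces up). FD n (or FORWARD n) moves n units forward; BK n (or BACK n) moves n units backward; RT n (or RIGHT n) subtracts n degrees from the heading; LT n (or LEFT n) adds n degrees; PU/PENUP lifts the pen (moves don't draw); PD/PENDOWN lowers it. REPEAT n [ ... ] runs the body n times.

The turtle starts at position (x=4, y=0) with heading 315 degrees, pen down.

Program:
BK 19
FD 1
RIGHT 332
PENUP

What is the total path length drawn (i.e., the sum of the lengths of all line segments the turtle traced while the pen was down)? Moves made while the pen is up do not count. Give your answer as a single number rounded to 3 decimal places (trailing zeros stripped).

Executing turtle program step by step:
Start: pos=(4,0), heading=315, pen down
BK 19: (4,0) -> (-9.435,13.435) [heading=315, draw]
FD 1: (-9.435,13.435) -> (-8.728,12.728) [heading=315, draw]
RT 332: heading 315 -> 343
PU: pen up
Final: pos=(-8.728,12.728), heading=343, 2 segment(s) drawn

Segment lengths:
  seg 1: (4,0) -> (-9.435,13.435), length = 19
  seg 2: (-9.435,13.435) -> (-8.728,12.728), length = 1
Total = 20

Answer: 20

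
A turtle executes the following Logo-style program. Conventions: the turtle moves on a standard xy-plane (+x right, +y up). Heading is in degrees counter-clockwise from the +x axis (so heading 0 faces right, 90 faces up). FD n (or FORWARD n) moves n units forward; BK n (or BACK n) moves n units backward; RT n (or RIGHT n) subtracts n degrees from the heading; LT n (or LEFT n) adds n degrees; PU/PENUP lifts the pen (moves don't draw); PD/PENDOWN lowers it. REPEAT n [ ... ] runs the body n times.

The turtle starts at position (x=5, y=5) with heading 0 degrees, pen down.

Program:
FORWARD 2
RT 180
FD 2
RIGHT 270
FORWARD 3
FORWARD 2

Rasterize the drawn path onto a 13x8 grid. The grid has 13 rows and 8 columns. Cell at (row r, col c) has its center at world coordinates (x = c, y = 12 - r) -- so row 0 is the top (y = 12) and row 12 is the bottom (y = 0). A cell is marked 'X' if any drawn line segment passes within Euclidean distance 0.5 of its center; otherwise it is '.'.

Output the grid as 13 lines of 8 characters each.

Segment 0: (5,5) -> (7,5)
Segment 1: (7,5) -> (5,5)
Segment 2: (5,5) -> (5,2)
Segment 3: (5,2) -> (5,0)

Answer: ........
........
........
........
........
........
........
.....XXX
.....X..
.....X..
.....X..
.....X..
.....X..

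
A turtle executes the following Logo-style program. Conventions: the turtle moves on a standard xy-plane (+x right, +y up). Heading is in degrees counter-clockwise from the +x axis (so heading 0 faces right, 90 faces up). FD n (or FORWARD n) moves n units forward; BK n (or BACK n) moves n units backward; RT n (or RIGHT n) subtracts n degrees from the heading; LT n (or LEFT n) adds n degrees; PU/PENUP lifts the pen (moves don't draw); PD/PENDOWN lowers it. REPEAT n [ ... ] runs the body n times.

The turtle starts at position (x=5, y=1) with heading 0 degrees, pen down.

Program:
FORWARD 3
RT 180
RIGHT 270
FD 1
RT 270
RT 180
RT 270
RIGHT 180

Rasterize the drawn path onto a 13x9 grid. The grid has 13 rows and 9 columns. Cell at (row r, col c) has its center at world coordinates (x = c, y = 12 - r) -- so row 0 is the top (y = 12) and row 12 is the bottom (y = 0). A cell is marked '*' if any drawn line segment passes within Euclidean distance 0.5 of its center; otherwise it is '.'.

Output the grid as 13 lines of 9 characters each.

Segment 0: (5,1) -> (8,1)
Segment 1: (8,1) -> (8,0)

Answer: .........
.........
.........
.........
.........
.........
.........
.........
.........
.........
.........
.....****
........*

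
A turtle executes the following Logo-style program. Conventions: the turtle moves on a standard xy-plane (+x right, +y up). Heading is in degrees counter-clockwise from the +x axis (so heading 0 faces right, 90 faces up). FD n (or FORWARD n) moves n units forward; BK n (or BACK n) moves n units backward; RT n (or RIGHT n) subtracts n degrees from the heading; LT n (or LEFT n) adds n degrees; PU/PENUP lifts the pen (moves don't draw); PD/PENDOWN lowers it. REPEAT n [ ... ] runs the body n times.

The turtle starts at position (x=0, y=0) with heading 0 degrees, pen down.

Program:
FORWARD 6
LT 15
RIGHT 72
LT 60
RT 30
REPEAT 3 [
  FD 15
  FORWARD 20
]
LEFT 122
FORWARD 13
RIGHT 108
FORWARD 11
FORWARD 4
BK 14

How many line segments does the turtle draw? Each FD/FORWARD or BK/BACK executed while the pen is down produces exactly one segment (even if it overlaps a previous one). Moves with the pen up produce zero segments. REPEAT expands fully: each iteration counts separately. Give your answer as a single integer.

Executing turtle program step by step:
Start: pos=(0,0), heading=0, pen down
FD 6: (0,0) -> (6,0) [heading=0, draw]
LT 15: heading 0 -> 15
RT 72: heading 15 -> 303
LT 60: heading 303 -> 3
RT 30: heading 3 -> 333
REPEAT 3 [
  -- iteration 1/3 --
  FD 15: (6,0) -> (19.365,-6.81) [heading=333, draw]
  FD 20: (19.365,-6.81) -> (37.185,-15.89) [heading=333, draw]
  -- iteration 2/3 --
  FD 15: (37.185,-15.89) -> (50.55,-22.7) [heading=333, draw]
  FD 20: (50.55,-22.7) -> (68.37,-31.779) [heading=333, draw]
  -- iteration 3/3 --
  FD 15: (68.37,-31.779) -> (81.736,-38.589) [heading=333, draw]
  FD 20: (81.736,-38.589) -> (99.556,-47.669) [heading=333, draw]
]
LT 122: heading 333 -> 95
FD 13: (99.556,-47.669) -> (98.423,-34.718) [heading=95, draw]
RT 108: heading 95 -> 347
FD 11: (98.423,-34.718) -> (109.141,-37.193) [heading=347, draw]
FD 4: (109.141,-37.193) -> (113.038,-38.093) [heading=347, draw]
BK 14: (113.038,-38.093) -> (99.397,-34.943) [heading=347, draw]
Final: pos=(99.397,-34.943), heading=347, 11 segment(s) drawn
Segments drawn: 11

Answer: 11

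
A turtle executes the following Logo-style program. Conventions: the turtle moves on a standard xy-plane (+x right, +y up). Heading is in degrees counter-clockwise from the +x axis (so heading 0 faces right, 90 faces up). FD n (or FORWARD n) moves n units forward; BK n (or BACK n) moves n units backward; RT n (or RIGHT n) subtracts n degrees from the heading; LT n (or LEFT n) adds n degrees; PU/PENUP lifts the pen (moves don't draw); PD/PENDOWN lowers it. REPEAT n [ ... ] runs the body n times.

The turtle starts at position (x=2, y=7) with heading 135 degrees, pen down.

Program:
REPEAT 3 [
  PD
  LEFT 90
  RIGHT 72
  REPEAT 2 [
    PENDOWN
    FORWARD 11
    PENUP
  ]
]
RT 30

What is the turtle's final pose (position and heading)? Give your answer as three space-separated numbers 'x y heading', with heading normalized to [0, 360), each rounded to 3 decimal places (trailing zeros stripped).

Executing turtle program step by step:
Start: pos=(2,7), heading=135, pen down
REPEAT 3 [
  -- iteration 1/3 --
  PD: pen down
  LT 90: heading 135 -> 225
  RT 72: heading 225 -> 153
  REPEAT 2 [
    -- iteration 1/2 --
    PD: pen down
    FD 11: (2,7) -> (-7.801,11.994) [heading=153, draw]
    PU: pen up
    -- iteration 2/2 --
    PD: pen down
    FD 11: (-7.801,11.994) -> (-17.602,16.988) [heading=153, draw]
    PU: pen up
  ]
  -- iteration 2/3 --
  PD: pen down
  LT 90: heading 153 -> 243
  RT 72: heading 243 -> 171
  REPEAT 2 [
    -- iteration 1/2 --
    PD: pen down
    FD 11: (-17.602,16.988) -> (-28.467,18.709) [heading=171, draw]
    PU: pen up
    -- iteration 2/2 --
    PD: pen down
    FD 11: (-28.467,18.709) -> (-39.331,20.429) [heading=171, draw]
    PU: pen up
  ]
  -- iteration 3/3 --
  PD: pen down
  LT 90: heading 171 -> 261
  RT 72: heading 261 -> 189
  REPEAT 2 [
    -- iteration 1/2 --
    PD: pen down
    FD 11: (-39.331,20.429) -> (-50.196,18.709) [heading=189, draw]
    PU: pen up
    -- iteration 2/2 --
    PD: pen down
    FD 11: (-50.196,18.709) -> (-61.06,16.988) [heading=189, draw]
    PU: pen up
  ]
]
RT 30: heading 189 -> 159
Final: pos=(-61.06,16.988), heading=159, 6 segment(s) drawn

Answer: -61.06 16.988 159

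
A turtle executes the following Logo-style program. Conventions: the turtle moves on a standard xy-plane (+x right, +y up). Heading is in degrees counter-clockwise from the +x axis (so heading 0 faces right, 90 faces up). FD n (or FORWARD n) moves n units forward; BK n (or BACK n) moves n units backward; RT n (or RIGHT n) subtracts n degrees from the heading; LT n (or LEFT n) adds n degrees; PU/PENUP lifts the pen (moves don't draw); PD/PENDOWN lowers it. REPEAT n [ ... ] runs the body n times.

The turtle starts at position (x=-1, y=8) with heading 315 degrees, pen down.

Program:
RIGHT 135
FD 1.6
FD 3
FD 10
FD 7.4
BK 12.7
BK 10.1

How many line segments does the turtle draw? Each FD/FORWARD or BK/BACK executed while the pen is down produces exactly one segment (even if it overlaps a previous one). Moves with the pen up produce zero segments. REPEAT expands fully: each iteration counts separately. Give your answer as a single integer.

Answer: 6

Derivation:
Executing turtle program step by step:
Start: pos=(-1,8), heading=315, pen down
RT 135: heading 315 -> 180
FD 1.6: (-1,8) -> (-2.6,8) [heading=180, draw]
FD 3: (-2.6,8) -> (-5.6,8) [heading=180, draw]
FD 10: (-5.6,8) -> (-15.6,8) [heading=180, draw]
FD 7.4: (-15.6,8) -> (-23,8) [heading=180, draw]
BK 12.7: (-23,8) -> (-10.3,8) [heading=180, draw]
BK 10.1: (-10.3,8) -> (-0.2,8) [heading=180, draw]
Final: pos=(-0.2,8), heading=180, 6 segment(s) drawn
Segments drawn: 6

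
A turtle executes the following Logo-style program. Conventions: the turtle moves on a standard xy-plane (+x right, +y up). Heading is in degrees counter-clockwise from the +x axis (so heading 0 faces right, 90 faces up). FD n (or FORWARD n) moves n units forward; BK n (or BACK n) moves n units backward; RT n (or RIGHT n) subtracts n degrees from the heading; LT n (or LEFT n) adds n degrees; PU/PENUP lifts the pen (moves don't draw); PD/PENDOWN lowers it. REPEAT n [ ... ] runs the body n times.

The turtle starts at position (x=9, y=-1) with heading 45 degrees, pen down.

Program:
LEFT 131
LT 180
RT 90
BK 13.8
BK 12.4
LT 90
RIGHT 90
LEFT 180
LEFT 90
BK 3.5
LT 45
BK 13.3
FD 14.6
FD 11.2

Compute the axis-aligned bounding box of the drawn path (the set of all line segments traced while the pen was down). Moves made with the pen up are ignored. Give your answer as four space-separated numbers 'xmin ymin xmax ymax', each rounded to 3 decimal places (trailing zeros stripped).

Answer: 4.885 -1 24.357 33.618

Derivation:
Executing turtle program step by step:
Start: pos=(9,-1), heading=45, pen down
LT 131: heading 45 -> 176
LT 180: heading 176 -> 356
RT 90: heading 356 -> 266
BK 13.8: (9,-1) -> (9.963,12.766) [heading=266, draw]
BK 12.4: (9.963,12.766) -> (10.828,25.136) [heading=266, draw]
LT 90: heading 266 -> 356
RT 90: heading 356 -> 266
LT 180: heading 266 -> 86
LT 90: heading 86 -> 176
BK 3.5: (10.828,25.136) -> (14.319,24.892) [heading=176, draw]
LT 45: heading 176 -> 221
BK 13.3: (14.319,24.892) -> (24.357,33.618) [heading=221, draw]
FD 14.6: (24.357,33.618) -> (13.338,24.039) [heading=221, draw]
FD 11.2: (13.338,24.039) -> (4.885,16.691) [heading=221, draw]
Final: pos=(4.885,16.691), heading=221, 6 segment(s) drawn

Segment endpoints: x in {4.885, 9, 9.963, 10.828, 13.338, 14.319, 24.357}, y in {-1, 12.766, 16.691, 24.039, 24.892, 25.136, 33.618}
xmin=4.885, ymin=-1, xmax=24.357, ymax=33.618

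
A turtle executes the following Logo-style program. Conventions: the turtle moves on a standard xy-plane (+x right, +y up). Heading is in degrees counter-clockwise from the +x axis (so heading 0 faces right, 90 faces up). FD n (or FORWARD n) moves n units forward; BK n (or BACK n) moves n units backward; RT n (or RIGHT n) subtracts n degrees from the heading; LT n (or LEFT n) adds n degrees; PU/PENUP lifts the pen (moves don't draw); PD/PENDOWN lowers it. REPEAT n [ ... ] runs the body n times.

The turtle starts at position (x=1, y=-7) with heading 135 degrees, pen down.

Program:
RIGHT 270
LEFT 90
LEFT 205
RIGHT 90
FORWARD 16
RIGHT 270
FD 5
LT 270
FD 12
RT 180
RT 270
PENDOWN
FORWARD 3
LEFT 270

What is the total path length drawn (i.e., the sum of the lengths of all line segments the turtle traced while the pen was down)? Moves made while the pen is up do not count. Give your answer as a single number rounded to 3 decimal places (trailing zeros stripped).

Executing turtle program step by step:
Start: pos=(1,-7), heading=135, pen down
RT 270: heading 135 -> 225
LT 90: heading 225 -> 315
LT 205: heading 315 -> 160
RT 90: heading 160 -> 70
FD 16: (1,-7) -> (6.472,8.035) [heading=70, draw]
RT 270: heading 70 -> 160
FD 5: (6.472,8.035) -> (1.774,9.745) [heading=160, draw]
LT 270: heading 160 -> 70
FD 12: (1.774,9.745) -> (5.878,21.021) [heading=70, draw]
RT 180: heading 70 -> 250
RT 270: heading 250 -> 340
PD: pen down
FD 3: (5.878,21.021) -> (8.697,19.995) [heading=340, draw]
LT 270: heading 340 -> 250
Final: pos=(8.697,19.995), heading=250, 4 segment(s) drawn

Segment lengths:
  seg 1: (1,-7) -> (6.472,8.035), length = 16
  seg 2: (6.472,8.035) -> (1.774,9.745), length = 5
  seg 3: (1.774,9.745) -> (5.878,21.021), length = 12
  seg 4: (5.878,21.021) -> (8.697,19.995), length = 3
Total = 36

Answer: 36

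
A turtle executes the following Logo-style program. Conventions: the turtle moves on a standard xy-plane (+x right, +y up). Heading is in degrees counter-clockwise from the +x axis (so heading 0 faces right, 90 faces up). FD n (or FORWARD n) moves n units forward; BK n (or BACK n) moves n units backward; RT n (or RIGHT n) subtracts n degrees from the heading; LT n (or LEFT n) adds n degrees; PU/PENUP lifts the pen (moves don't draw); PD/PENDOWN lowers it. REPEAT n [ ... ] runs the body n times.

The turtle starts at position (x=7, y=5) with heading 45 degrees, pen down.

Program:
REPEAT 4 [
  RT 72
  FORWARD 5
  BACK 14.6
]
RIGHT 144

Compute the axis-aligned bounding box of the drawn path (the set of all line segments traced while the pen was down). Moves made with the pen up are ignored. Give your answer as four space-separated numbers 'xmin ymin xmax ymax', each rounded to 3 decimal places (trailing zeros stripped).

Answer: -4.99 2.73 13.788 24.797

Derivation:
Executing turtle program step by step:
Start: pos=(7,5), heading=45, pen down
REPEAT 4 [
  -- iteration 1/4 --
  RT 72: heading 45 -> 333
  FD 5: (7,5) -> (11.455,2.73) [heading=333, draw]
  BK 14.6: (11.455,2.73) -> (-1.554,9.358) [heading=333, draw]
  -- iteration 2/4 --
  RT 72: heading 333 -> 261
  FD 5: (-1.554,9.358) -> (-2.336,4.42) [heading=261, draw]
  BK 14.6: (-2.336,4.42) -> (-0.052,18.84) [heading=261, draw]
  -- iteration 3/4 --
  RT 72: heading 261 -> 189
  FD 5: (-0.052,18.84) -> (-4.99,18.058) [heading=189, draw]
  BK 14.6: (-4.99,18.058) -> (9.43,20.342) [heading=189, draw]
  -- iteration 4/4 --
  RT 72: heading 189 -> 117
  FD 5: (9.43,20.342) -> (7.16,24.797) [heading=117, draw]
  BK 14.6: (7.16,24.797) -> (13.788,11.788) [heading=117, draw]
]
RT 144: heading 117 -> 333
Final: pos=(13.788,11.788), heading=333, 8 segment(s) drawn

Segment endpoints: x in {-4.99, -2.336, -1.554, -0.052, 7, 7.16, 9.43, 11.455, 13.788}, y in {2.73, 4.42, 5, 9.358, 11.788, 18.058, 18.84, 20.342, 24.797}
xmin=-4.99, ymin=2.73, xmax=13.788, ymax=24.797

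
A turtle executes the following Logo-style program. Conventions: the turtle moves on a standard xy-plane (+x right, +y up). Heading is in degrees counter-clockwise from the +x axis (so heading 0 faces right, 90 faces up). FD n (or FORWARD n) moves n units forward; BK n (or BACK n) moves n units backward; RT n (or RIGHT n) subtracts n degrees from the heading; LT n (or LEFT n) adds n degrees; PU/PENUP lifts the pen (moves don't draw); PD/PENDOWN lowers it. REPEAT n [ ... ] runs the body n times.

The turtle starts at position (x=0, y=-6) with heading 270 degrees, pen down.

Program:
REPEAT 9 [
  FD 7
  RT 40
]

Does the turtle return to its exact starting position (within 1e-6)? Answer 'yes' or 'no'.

Answer: yes

Derivation:
Executing turtle program step by step:
Start: pos=(0,-6), heading=270, pen down
REPEAT 9 [
  -- iteration 1/9 --
  FD 7: (0,-6) -> (0,-13) [heading=270, draw]
  RT 40: heading 270 -> 230
  -- iteration 2/9 --
  FD 7: (0,-13) -> (-4.5,-18.362) [heading=230, draw]
  RT 40: heading 230 -> 190
  -- iteration 3/9 --
  FD 7: (-4.5,-18.362) -> (-11.393,-19.578) [heading=190, draw]
  RT 40: heading 190 -> 150
  -- iteration 4/9 --
  FD 7: (-11.393,-19.578) -> (-17.455,-16.078) [heading=150, draw]
  RT 40: heading 150 -> 110
  -- iteration 5/9 --
  FD 7: (-17.455,-16.078) -> (-19.849,-9.5) [heading=110, draw]
  RT 40: heading 110 -> 70
  -- iteration 6/9 --
  FD 7: (-19.849,-9.5) -> (-17.455,-2.922) [heading=70, draw]
  RT 40: heading 70 -> 30
  -- iteration 7/9 --
  FD 7: (-17.455,-2.922) -> (-11.393,0.578) [heading=30, draw]
  RT 40: heading 30 -> 350
  -- iteration 8/9 --
  FD 7: (-11.393,0.578) -> (-4.5,-0.638) [heading=350, draw]
  RT 40: heading 350 -> 310
  -- iteration 9/9 --
  FD 7: (-4.5,-0.638) -> (0,-6) [heading=310, draw]
  RT 40: heading 310 -> 270
]
Final: pos=(0,-6), heading=270, 9 segment(s) drawn

Start position: (0, -6)
Final position: (0, -6)
Distance = 0; < 1e-6 -> CLOSED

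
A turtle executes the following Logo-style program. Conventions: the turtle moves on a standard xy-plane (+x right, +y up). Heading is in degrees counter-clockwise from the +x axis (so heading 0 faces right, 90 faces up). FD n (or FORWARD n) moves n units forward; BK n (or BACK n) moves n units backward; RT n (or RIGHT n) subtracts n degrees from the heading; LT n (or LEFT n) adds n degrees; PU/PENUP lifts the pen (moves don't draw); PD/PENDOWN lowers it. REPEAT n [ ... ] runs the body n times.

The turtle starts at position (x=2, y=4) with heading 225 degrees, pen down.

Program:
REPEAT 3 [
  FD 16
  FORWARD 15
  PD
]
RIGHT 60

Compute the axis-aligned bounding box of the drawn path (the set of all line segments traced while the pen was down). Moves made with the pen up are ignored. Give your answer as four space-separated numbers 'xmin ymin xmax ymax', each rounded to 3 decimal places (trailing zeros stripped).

Answer: -63.761 -61.761 2 4

Derivation:
Executing turtle program step by step:
Start: pos=(2,4), heading=225, pen down
REPEAT 3 [
  -- iteration 1/3 --
  FD 16: (2,4) -> (-9.314,-7.314) [heading=225, draw]
  FD 15: (-9.314,-7.314) -> (-19.92,-17.92) [heading=225, draw]
  PD: pen down
  -- iteration 2/3 --
  FD 16: (-19.92,-17.92) -> (-31.234,-29.234) [heading=225, draw]
  FD 15: (-31.234,-29.234) -> (-41.841,-39.841) [heading=225, draw]
  PD: pen down
  -- iteration 3/3 --
  FD 16: (-41.841,-39.841) -> (-53.154,-51.154) [heading=225, draw]
  FD 15: (-53.154,-51.154) -> (-63.761,-61.761) [heading=225, draw]
  PD: pen down
]
RT 60: heading 225 -> 165
Final: pos=(-63.761,-61.761), heading=165, 6 segment(s) drawn

Segment endpoints: x in {-63.761, -53.154, -41.841, -31.234, -19.92, -9.314, 2}, y in {-61.761, -51.154, -39.841, -29.234, -17.92, -7.314, 4}
xmin=-63.761, ymin=-61.761, xmax=2, ymax=4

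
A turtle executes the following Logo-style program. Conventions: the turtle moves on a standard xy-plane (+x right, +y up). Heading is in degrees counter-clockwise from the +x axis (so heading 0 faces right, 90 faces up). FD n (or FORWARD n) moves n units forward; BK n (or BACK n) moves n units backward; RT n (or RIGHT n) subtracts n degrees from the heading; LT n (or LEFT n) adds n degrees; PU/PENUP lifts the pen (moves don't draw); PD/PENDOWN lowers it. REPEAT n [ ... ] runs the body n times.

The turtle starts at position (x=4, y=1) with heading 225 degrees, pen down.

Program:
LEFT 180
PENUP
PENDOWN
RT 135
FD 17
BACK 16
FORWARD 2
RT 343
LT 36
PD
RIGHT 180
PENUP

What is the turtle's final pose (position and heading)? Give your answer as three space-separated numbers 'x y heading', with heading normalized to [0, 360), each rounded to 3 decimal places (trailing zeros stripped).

Executing turtle program step by step:
Start: pos=(4,1), heading=225, pen down
LT 180: heading 225 -> 45
PU: pen up
PD: pen down
RT 135: heading 45 -> 270
FD 17: (4,1) -> (4,-16) [heading=270, draw]
BK 16: (4,-16) -> (4,0) [heading=270, draw]
FD 2: (4,0) -> (4,-2) [heading=270, draw]
RT 343: heading 270 -> 287
LT 36: heading 287 -> 323
PD: pen down
RT 180: heading 323 -> 143
PU: pen up
Final: pos=(4,-2), heading=143, 3 segment(s) drawn

Answer: 4 -2 143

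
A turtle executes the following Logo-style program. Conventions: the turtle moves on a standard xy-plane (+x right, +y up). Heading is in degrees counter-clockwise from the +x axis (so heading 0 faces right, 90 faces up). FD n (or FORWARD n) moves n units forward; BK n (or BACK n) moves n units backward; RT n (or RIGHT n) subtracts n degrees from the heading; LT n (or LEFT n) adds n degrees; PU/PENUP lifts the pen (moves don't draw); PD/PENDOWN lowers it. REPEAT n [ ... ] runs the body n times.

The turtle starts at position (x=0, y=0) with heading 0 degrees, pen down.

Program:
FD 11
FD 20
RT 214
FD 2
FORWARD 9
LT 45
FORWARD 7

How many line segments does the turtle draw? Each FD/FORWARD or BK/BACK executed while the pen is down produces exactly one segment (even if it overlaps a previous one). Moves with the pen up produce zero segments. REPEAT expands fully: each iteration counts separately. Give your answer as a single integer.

Answer: 5

Derivation:
Executing turtle program step by step:
Start: pos=(0,0), heading=0, pen down
FD 11: (0,0) -> (11,0) [heading=0, draw]
FD 20: (11,0) -> (31,0) [heading=0, draw]
RT 214: heading 0 -> 146
FD 2: (31,0) -> (29.342,1.118) [heading=146, draw]
FD 9: (29.342,1.118) -> (21.881,6.151) [heading=146, draw]
LT 45: heading 146 -> 191
FD 7: (21.881,6.151) -> (15.009,4.815) [heading=191, draw]
Final: pos=(15.009,4.815), heading=191, 5 segment(s) drawn
Segments drawn: 5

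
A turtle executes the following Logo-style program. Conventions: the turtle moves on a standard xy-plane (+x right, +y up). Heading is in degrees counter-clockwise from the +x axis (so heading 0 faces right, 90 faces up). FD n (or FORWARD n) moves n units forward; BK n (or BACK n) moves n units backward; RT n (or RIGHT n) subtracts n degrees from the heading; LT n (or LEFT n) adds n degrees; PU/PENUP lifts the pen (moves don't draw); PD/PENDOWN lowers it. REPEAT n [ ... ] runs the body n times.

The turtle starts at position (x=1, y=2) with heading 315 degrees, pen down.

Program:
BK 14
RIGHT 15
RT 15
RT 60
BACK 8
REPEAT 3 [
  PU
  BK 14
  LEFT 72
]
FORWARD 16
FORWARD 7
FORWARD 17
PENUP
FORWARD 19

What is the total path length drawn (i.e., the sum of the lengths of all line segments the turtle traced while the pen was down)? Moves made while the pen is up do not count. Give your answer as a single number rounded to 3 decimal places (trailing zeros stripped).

Answer: 22

Derivation:
Executing turtle program step by step:
Start: pos=(1,2), heading=315, pen down
BK 14: (1,2) -> (-8.899,11.899) [heading=315, draw]
RT 15: heading 315 -> 300
RT 15: heading 300 -> 285
RT 60: heading 285 -> 225
BK 8: (-8.899,11.899) -> (-3.243,17.556) [heading=225, draw]
REPEAT 3 [
  -- iteration 1/3 --
  PU: pen up
  BK 14: (-3.243,17.556) -> (6.657,27.456) [heading=225, move]
  LT 72: heading 225 -> 297
  -- iteration 2/3 --
  PU: pen up
  BK 14: (6.657,27.456) -> (0.301,39.93) [heading=297, move]
  LT 72: heading 297 -> 9
  -- iteration 3/3 --
  PU: pen up
  BK 14: (0.301,39.93) -> (-13.527,37.74) [heading=9, move]
  LT 72: heading 9 -> 81
]
FD 16: (-13.527,37.74) -> (-11.024,53.543) [heading=81, move]
FD 7: (-11.024,53.543) -> (-9.929,60.457) [heading=81, move]
FD 17: (-9.929,60.457) -> (-7.269,77.247) [heading=81, move]
PU: pen up
FD 19: (-7.269,77.247) -> (-4.297,96.013) [heading=81, move]
Final: pos=(-4.297,96.013), heading=81, 2 segment(s) drawn

Segment lengths:
  seg 1: (1,2) -> (-8.899,11.899), length = 14
  seg 2: (-8.899,11.899) -> (-3.243,17.556), length = 8
Total = 22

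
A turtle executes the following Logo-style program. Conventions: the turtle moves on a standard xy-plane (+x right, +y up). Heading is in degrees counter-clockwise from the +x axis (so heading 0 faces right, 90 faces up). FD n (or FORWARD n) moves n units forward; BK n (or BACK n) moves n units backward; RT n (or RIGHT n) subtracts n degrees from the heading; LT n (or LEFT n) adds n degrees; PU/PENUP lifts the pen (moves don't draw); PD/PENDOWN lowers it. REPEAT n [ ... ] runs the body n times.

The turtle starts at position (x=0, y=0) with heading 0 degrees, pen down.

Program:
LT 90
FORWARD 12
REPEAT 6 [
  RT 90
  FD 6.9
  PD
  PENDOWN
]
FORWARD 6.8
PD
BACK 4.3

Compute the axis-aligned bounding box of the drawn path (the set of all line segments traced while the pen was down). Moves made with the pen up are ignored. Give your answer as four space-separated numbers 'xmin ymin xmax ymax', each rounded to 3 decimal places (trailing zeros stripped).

Answer: 0 -1.7 6.9 12

Derivation:
Executing turtle program step by step:
Start: pos=(0,0), heading=0, pen down
LT 90: heading 0 -> 90
FD 12: (0,0) -> (0,12) [heading=90, draw]
REPEAT 6 [
  -- iteration 1/6 --
  RT 90: heading 90 -> 0
  FD 6.9: (0,12) -> (6.9,12) [heading=0, draw]
  PD: pen down
  PD: pen down
  -- iteration 2/6 --
  RT 90: heading 0 -> 270
  FD 6.9: (6.9,12) -> (6.9,5.1) [heading=270, draw]
  PD: pen down
  PD: pen down
  -- iteration 3/6 --
  RT 90: heading 270 -> 180
  FD 6.9: (6.9,5.1) -> (0,5.1) [heading=180, draw]
  PD: pen down
  PD: pen down
  -- iteration 4/6 --
  RT 90: heading 180 -> 90
  FD 6.9: (0,5.1) -> (0,12) [heading=90, draw]
  PD: pen down
  PD: pen down
  -- iteration 5/6 --
  RT 90: heading 90 -> 0
  FD 6.9: (0,12) -> (6.9,12) [heading=0, draw]
  PD: pen down
  PD: pen down
  -- iteration 6/6 --
  RT 90: heading 0 -> 270
  FD 6.9: (6.9,12) -> (6.9,5.1) [heading=270, draw]
  PD: pen down
  PD: pen down
]
FD 6.8: (6.9,5.1) -> (6.9,-1.7) [heading=270, draw]
PD: pen down
BK 4.3: (6.9,-1.7) -> (6.9,2.6) [heading=270, draw]
Final: pos=(6.9,2.6), heading=270, 9 segment(s) drawn

Segment endpoints: x in {0, 0, 0, 0, 6.9, 6.9, 6.9, 6.9, 6.9}, y in {-1.7, 0, 2.6, 5.1, 5.1, 5.1, 12, 12}
xmin=0, ymin=-1.7, xmax=6.9, ymax=12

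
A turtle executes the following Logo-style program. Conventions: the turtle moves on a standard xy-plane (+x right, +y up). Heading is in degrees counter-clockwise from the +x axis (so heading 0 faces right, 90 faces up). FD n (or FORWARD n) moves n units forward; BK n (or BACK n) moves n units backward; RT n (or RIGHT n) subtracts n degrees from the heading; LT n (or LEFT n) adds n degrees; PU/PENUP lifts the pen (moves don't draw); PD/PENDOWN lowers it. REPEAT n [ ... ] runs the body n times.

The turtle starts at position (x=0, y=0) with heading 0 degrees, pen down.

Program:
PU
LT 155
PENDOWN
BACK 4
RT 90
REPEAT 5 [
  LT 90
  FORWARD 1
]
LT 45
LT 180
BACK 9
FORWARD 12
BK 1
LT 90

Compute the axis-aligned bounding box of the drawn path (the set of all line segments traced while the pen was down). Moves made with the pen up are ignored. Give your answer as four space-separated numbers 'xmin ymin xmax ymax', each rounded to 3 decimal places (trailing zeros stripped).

Answer: -5.738 -4.346 5.538 0

Derivation:
Executing turtle program step by step:
Start: pos=(0,0), heading=0, pen down
PU: pen up
LT 155: heading 0 -> 155
PD: pen down
BK 4: (0,0) -> (3.625,-1.69) [heading=155, draw]
RT 90: heading 155 -> 65
REPEAT 5 [
  -- iteration 1/5 --
  LT 90: heading 65 -> 155
  FD 1: (3.625,-1.69) -> (2.719,-1.268) [heading=155, draw]
  -- iteration 2/5 --
  LT 90: heading 155 -> 245
  FD 1: (2.719,-1.268) -> (2.296,-2.174) [heading=245, draw]
  -- iteration 3/5 --
  LT 90: heading 245 -> 335
  FD 1: (2.296,-2.174) -> (3.203,-2.597) [heading=335, draw]
  -- iteration 4/5 --
  LT 90: heading 335 -> 65
  FD 1: (3.203,-2.597) -> (3.625,-1.69) [heading=65, draw]
  -- iteration 5/5 --
  LT 90: heading 65 -> 155
  FD 1: (3.625,-1.69) -> (2.719,-1.268) [heading=155, draw]
]
LT 45: heading 155 -> 200
LT 180: heading 200 -> 20
BK 9: (2.719,-1.268) -> (-5.738,-4.346) [heading=20, draw]
FD 12: (-5.738,-4.346) -> (5.538,-0.242) [heading=20, draw]
BK 1: (5.538,-0.242) -> (4.598,-0.584) [heading=20, draw]
LT 90: heading 20 -> 110
Final: pos=(4.598,-0.584), heading=110, 9 segment(s) drawn

Segment endpoints: x in {-5.738, 0, 2.296, 2.719, 3.203, 3.625, 4.598, 5.538}, y in {-4.346, -2.597, -2.174, -1.69, -1.268, -1.268, -0.584, -0.242, 0}
xmin=-5.738, ymin=-4.346, xmax=5.538, ymax=0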